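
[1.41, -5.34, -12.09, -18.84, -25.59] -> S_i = 1.41 + -6.75*i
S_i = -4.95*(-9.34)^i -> [-4.95, 46.23, -431.82, 4033.16, -37669.75]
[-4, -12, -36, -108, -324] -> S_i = -4*3^i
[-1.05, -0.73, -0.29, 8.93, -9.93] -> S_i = Random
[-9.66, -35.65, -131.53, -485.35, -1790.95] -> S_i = -9.66*3.69^i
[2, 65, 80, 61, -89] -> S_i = Random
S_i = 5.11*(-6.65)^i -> [5.11, -33.98, 225.98, -1502.75, 9993.27]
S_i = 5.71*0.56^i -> [5.71, 3.2, 1.79, 1.0, 0.56]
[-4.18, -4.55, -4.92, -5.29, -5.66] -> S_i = -4.18 + -0.37*i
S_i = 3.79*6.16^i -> [3.79, 23.35, 143.81, 885.89, 5457.1]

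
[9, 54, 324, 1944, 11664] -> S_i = 9*6^i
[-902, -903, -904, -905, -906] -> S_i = -902 + -1*i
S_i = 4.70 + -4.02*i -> [4.7, 0.68, -3.34, -7.36, -11.38]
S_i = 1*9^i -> [1, 9, 81, 729, 6561]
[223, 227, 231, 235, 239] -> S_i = 223 + 4*i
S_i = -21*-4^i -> [-21, 84, -336, 1344, -5376]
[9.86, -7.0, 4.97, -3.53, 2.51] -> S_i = 9.86*(-0.71)^i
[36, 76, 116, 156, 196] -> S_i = 36 + 40*i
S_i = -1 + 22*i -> [-1, 21, 43, 65, 87]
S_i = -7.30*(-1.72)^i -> [-7.3, 12.56, -21.6, 37.15, -63.89]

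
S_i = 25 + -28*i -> [25, -3, -31, -59, -87]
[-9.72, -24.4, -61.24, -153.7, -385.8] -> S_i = -9.72*2.51^i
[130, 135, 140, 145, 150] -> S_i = 130 + 5*i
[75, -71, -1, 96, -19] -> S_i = Random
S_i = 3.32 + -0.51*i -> [3.32, 2.81, 2.3, 1.79, 1.28]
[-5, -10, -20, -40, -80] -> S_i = -5*2^i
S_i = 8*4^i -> [8, 32, 128, 512, 2048]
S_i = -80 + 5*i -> [-80, -75, -70, -65, -60]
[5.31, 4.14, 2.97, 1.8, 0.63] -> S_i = 5.31 + -1.17*i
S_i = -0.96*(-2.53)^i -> [-0.96, 2.43, -6.14, 15.55, -39.33]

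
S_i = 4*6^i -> [4, 24, 144, 864, 5184]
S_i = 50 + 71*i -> [50, 121, 192, 263, 334]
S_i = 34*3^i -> [34, 102, 306, 918, 2754]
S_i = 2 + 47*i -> [2, 49, 96, 143, 190]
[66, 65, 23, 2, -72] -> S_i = Random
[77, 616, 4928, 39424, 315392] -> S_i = 77*8^i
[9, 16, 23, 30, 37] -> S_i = 9 + 7*i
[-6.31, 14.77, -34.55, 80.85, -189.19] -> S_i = -6.31*(-2.34)^i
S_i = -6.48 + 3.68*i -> [-6.48, -2.8, 0.88, 4.56, 8.24]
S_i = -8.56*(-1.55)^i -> [-8.56, 13.27, -20.57, 31.88, -49.41]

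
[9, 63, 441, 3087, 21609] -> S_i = 9*7^i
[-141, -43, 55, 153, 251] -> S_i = -141 + 98*i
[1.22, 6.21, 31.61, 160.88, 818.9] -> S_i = 1.22*5.09^i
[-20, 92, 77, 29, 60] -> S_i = Random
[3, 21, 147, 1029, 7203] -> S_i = 3*7^i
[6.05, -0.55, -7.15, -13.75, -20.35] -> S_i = 6.05 + -6.60*i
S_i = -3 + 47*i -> [-3, 44, 91, 138, 185]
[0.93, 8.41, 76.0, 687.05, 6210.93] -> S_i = 0.93*9.04^i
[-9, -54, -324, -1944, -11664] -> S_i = -9*6^i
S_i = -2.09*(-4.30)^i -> [-2.09, 8.99, -38.64, 166.17, -714.53]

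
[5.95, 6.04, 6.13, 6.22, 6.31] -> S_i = 5.95 + 0.09*i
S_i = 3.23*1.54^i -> [3.23, 4.97, 7.66, 11.8, 18.17]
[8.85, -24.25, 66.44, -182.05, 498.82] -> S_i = 8.85*(-2.74)^i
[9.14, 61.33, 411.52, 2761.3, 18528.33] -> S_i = 9.14*6.71^i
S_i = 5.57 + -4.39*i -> [5.57, 1.18, -3.21, -7.6, -11.99]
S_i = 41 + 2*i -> [41, 43, 45, 47, 49]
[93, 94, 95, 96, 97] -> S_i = 93 + 1*i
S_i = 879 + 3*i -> [879, 882, 885, 888, 891]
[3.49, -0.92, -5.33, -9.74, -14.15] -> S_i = 3.49 + -4.41*i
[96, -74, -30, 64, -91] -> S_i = Random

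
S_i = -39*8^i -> [-39, -312, -2496, -19968, -159744]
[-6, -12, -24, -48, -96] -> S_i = -6*2^i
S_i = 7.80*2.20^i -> [7.8, 17.16, 37.75, 83.05, 182.72]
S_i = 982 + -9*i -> [982, 973, 964, 955, 946]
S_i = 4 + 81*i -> [4, 85, 166, 247, 328]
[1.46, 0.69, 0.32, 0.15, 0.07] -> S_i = 1.46*0.47^i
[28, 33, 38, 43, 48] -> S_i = 28 + 5*i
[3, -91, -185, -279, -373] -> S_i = 3 + -94*i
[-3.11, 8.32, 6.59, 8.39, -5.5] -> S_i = Random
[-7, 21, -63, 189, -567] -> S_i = -7*-3^i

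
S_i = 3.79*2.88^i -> [3.79, 10.92, 31.44, 90.54, 260.74]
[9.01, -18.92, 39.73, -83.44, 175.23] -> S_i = 9.01*(-2.10)^i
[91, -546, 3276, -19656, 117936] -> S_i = 91*-6^i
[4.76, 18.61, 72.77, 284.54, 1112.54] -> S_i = 4.76*3.91^i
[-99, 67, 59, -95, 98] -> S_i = Random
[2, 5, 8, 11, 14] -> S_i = 2 + 3*i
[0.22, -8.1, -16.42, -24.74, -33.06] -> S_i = 0.22 + -8.32*i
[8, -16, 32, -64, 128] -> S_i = 8*-2^i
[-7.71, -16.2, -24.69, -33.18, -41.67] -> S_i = -7.71 + -8.49*i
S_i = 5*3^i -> [5, 15, 45, 135, 405]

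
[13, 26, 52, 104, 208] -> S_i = 13*2^i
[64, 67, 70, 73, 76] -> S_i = 64 + 3*i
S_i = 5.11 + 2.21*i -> [5.11, 7.32, 9.53, 11.74, 13.95]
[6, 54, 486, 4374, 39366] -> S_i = 6*9^i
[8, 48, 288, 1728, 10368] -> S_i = 8*6^i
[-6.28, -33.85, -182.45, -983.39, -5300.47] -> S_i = -6.28*5.39^i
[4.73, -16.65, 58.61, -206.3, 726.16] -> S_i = 4.73*(-3.52)^i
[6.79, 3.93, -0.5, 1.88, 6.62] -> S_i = Random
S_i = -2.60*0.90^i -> [-2.6, -2.34, -2.11, -1.9, -1.71]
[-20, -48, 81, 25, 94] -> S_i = Random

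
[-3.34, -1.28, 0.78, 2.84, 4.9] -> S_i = -3.34 + 2.06*i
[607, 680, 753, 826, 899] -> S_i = 607 + 73*i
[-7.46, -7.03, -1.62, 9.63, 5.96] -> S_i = Random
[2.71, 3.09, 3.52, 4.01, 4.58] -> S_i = 2.71*1.14^i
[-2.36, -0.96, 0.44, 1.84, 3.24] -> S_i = -2.36 + 1.40*i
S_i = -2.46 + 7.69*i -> [-2.46, 5.23, 12.92, 20.61, 28.3]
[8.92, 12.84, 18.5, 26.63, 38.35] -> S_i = 8.92*1.44^i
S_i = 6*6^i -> [6, 36, 216, 1296, 7776]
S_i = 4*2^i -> [4, 8, 16, 32, 64]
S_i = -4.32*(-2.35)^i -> [-4.32, 10.15, -23.86, 56.06, -131.75]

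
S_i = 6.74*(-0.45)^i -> [6.74, -3.03, 1.36, -0.61, 0.28]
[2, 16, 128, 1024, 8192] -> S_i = 2*8^i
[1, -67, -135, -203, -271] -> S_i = 1 + -68*i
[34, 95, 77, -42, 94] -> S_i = Random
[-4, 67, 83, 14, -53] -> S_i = Random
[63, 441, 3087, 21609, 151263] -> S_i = 63*7^i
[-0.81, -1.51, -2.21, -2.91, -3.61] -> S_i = -0.81 + -0.70*i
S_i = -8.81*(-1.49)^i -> [-8.81, 13.13, -19.56, 29.14, -43.42]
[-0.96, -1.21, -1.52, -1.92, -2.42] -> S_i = -0.96*1.26^i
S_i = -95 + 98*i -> [-95, 3, 101, 199, 297]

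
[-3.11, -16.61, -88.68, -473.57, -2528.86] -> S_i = -3.11*5.34^i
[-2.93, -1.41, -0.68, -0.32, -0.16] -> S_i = -2.93*0.48^i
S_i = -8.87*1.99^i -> [-8.87, -17.65, -35.13, -69.9, -139.1]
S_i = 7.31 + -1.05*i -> [7.31, 6.26, 5.21, 4.16, 3.11]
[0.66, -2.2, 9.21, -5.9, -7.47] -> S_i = Random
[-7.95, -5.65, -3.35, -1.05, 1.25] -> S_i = -7.95 + 2.30*i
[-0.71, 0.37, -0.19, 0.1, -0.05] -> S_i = -0.71*(-0.52)^i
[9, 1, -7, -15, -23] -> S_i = 9 + -8*i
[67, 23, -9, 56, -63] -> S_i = Random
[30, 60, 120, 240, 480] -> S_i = 30*2^i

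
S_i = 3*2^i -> [3, 6, 12, 24, 48]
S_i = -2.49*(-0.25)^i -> [-2.49, 0.62, -0.16, 0.04, -0.01]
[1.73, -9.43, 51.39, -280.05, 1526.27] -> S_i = 1.73*(-5.45)^i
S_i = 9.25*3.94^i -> [9.25, 36.44, 143.59, 565.76, 2229.08]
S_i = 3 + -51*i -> [3, -48, -99, -150, -201]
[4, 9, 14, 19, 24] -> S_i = 4 + 5*i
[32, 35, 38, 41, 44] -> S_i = 32 + 3*i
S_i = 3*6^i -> [3, 18, 108, 648, 3888]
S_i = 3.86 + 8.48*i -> [3.86, 12.34, 20.82, 29.3, 37.78]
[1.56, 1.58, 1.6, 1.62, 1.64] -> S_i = 1.56 + 0.02*i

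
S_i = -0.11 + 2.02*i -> [-0.11, 1.91, 3.93, 5.95, 7.97]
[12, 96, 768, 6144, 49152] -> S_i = 12*8^i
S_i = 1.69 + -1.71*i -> [1.69, -0.02, -1.73, -3.44, -5.15]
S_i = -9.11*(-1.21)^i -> [-9.11, 11.02, -13.34, 16.14, -19.53]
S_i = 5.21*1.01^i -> [5.21, 5.26, 5.31, 5.37, 5.42]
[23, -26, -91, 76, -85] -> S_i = Random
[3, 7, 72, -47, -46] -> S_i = Random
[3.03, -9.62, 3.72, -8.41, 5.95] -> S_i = Random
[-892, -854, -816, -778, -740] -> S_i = -892 + 38*i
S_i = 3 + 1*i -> [3, 4, 5, 6, 7]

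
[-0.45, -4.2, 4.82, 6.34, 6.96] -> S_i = Random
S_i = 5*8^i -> [5, 40, 320, 2560, 20480]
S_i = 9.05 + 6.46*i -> [9.05, 15.51, 21.97, 28.43, 34.89]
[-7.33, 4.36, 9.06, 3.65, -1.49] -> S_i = Random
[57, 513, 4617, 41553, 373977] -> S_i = 57*9^i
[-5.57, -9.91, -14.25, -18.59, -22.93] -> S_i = -5.57 + -4.34*i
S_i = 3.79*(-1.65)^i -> [3.79, -6.25, 10.32, -17.03, 28.09]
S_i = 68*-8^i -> [68, -544, 4352, -34816, 278528]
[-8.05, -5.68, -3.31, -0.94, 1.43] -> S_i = -8.05 + 2.37*i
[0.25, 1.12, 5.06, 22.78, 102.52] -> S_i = 0.25*4.50^i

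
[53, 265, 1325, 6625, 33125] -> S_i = 53*5^i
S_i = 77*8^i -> [77, 616, 4928, 39424, 315392]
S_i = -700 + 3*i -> [-700, -697, -694, -691, -688]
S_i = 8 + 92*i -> [8, 100, 192, 284, 376]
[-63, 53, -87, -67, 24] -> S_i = Random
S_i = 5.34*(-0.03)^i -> [5.34, -0.16, 0.0, -0.0, 0.0]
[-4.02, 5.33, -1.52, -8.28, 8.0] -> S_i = Random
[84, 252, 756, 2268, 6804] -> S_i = 84*3^i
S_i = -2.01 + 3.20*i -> [-2.01, 1.19, 4.39, 7.59, 10.79]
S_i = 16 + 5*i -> [16, 21, 26, 31, 36]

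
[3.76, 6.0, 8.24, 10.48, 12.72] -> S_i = 3.76 + 2.24*i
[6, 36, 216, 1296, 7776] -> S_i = 6*6^i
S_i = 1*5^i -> [1, 5, 25, 125, 625]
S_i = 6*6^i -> [6, 36, 216, 1296, 7776]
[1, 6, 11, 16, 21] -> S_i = 1 + 5*i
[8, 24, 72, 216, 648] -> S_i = 8*3^i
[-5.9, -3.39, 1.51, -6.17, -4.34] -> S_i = Random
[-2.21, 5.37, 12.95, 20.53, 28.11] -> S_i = -2.21 + 7.58*i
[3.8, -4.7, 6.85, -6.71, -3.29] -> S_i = Random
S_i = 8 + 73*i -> [8, 81, 154, 227, 300]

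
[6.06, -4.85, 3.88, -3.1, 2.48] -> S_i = 6.06*(-0.80)^i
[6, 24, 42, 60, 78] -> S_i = 6 + 18*i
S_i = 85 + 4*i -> [85, 89, 93, 97, 101]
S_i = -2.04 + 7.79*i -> [-2.04, 5.75, 13.54, 21.33, 29.12]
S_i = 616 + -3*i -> [616, 613, 610, 607, 604]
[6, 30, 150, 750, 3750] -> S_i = 6*5^i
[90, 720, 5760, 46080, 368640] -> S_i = 90*8^i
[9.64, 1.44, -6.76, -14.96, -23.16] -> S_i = 9.64 + -8.20*i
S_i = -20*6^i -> [-20, -120, -720, -4320, -25920]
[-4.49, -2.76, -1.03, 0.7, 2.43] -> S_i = -4.49 + 1.73*i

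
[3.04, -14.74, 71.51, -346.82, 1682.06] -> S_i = 3.04*(-4.85)^i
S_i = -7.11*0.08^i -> [-7.11, -0.57, -0.05, -0.0, -0.0]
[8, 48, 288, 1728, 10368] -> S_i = 8*6^i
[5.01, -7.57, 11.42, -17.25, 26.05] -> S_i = 5.01*(-1.51)^i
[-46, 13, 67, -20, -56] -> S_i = Random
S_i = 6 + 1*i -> [6, 7, 8, 9, 10]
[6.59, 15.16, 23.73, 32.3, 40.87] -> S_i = 6.59 + 8.57*i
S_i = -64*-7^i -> [-64, 448, -3136, 21952, -153664]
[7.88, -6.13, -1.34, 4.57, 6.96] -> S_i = Random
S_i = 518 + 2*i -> [518, 520, 522, 524, 526]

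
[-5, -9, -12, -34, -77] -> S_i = Random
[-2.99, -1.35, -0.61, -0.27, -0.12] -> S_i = -2.99*0.45^i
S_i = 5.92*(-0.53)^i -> [5.92, -3.14, 1.66, -0.88, 0.47]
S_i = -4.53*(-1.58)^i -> [-4.53, 7.16, -11.31, 17.87, -28.23]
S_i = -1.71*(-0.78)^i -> [-1.71, 1.33, -1.04, 0.81, -0.63]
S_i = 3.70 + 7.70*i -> [3.7, 11.4, 19.1, 26.8, 34.5]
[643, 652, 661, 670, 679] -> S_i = 643 + 9*i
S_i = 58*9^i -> [58, 522, 4698, 42282, 380538]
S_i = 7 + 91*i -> [7, 98, 189, 280, 371]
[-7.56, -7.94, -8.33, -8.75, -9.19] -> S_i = -7.56*1.05^i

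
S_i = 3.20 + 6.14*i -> [3.2, 9.34, 15.48, 21.62, 27.76]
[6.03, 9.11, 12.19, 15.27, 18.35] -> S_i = 6.03 + 3.08*i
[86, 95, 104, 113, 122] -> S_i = 86 + 9*i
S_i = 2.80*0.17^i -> [2.8, 0.48, 0.08, 0.01, 0.0]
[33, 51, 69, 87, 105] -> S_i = 33 + 18*i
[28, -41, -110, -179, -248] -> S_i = 28 + -69*i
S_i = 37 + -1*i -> [37, 36, 35, 34, 33]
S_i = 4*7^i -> [4, 28, 196, 1372, 9604]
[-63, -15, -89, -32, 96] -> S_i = Random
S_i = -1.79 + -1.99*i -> [-1.79, -3.78, -5.77, -7.76, -9.75]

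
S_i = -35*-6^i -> [-35, 210, -1260, 7560, -45360]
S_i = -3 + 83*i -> [-3, 80, 163, 246, 329]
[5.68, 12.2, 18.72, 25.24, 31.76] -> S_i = 5.68 + 6.52*i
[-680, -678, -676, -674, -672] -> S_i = -680 + 2*i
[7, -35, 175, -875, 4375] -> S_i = 7*-5^i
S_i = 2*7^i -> [2, 14, 98, 686, 4802]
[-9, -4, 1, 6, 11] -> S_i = -9 + 5*i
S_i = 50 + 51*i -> [50, 101, 152, 203, 254]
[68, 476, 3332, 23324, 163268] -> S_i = 68*7^i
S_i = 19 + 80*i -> [19, 99, 179, 259, 339]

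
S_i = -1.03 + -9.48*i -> [-1.03, -10.51, -19.99, -29.47, -38.95]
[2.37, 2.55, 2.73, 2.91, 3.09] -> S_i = 2.37 + 0.18*i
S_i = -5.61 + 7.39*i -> [-5.61, 1.78, 9.17, 16.56, 23.95]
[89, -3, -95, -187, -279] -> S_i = 89 + -92*i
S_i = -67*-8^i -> [-67, 536, -4288, 34304, -274432]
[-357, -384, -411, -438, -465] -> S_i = -357 + -27*i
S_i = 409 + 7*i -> [409, 416, 423, 430, 437]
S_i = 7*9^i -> [7, 63, 567, 5103, 45927]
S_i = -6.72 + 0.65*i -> [-6.72, -6.07, -5.42, -4.77, -4.12]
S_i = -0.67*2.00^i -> [-0.67, -1.34, -2.68, -5.36, -10.72]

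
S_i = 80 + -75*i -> [80, 5, -70, -145, -220]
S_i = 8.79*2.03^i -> [8.79, 17.84, 36.22, 73.53, 149.27]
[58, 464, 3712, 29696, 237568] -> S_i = 58*8^i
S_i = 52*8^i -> [52, 416, 3328, 26624, 212992]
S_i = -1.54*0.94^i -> [-1.54, -1.45, -1.36, -1.28, -1.2]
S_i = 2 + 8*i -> [2, 10, 18, 26, 34]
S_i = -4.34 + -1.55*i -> [-4.34, -5.89, -7.44, -8.99, -10.54]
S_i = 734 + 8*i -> [734, 742, 750, 758, 766]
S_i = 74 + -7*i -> [74, 67, 60, 53, 46]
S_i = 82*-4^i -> [82, -328, 1312, -5248, 20992]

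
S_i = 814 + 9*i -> [814, 823, 832, 841, 850]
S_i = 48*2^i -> [48, 96, 192, 384, 768]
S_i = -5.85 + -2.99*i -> [-5.85, -8.84, -11.83, -14.82, -17.81]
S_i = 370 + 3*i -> [370, 373, 376, 379, 382]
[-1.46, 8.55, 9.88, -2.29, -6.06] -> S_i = Random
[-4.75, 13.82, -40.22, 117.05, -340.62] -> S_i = -4.75*(-2.91)^i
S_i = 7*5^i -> [7, 35, 175, 875, 4375]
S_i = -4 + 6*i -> [-4, 2, 8, 14, 20]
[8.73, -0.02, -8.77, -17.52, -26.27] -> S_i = 8.73 + -8.75*i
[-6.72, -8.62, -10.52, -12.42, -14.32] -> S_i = -6.72 + -1.90*i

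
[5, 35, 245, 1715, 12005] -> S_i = 5*7^i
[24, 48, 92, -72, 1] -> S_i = Random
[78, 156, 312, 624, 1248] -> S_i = 78*2^i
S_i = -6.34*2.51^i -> [-6.34, -15.91, -39.94, -100.26, -251.64]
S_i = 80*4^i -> [80, 320, 1280, 5120, 20480]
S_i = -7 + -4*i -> [-7, -11, -15, -19, -23]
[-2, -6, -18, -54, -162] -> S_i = -2*3^i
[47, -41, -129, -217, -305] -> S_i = 47 + -88*i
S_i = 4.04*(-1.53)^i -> [4.04, -6.18, 9.46, -14.47, 22.14]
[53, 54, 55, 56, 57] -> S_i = 53 + 1*i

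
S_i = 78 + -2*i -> [78, 76, 74, 72, 70]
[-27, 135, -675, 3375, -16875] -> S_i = -27*-5^i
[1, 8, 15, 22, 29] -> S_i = 1 + 7*i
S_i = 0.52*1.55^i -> [0.52, 0.81, 1.25, 1.94, 3.0]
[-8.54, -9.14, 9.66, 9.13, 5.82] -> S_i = Random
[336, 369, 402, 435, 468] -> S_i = 336 + 33*i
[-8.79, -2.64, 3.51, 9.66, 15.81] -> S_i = -8.79 + 6.15*i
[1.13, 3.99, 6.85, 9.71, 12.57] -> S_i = 1.13 + 2.86*i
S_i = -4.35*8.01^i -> [-4.35, -34.84, -279.1, -2235.56, -17906.86]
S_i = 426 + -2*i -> [426, 424, 422, 420, 418]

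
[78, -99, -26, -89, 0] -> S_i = Random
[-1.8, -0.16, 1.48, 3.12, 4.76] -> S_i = -1.80 + 1.64*i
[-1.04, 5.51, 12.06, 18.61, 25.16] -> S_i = -1.04 + 6.55*i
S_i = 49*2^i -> [49, 98, 196, 392, 784]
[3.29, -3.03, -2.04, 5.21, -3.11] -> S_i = Random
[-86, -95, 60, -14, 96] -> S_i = Random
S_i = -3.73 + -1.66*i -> [-3.73, -5.39, -7.05, -8.71, -10.37]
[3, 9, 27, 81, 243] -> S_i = 3*3^i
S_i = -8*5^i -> [-8, -40, -200, -1000, -5000]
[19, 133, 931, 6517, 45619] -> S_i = 19*7^i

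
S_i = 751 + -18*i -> [751, 733, 715, 697, 679]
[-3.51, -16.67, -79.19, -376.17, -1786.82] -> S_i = -3.51*4.75^i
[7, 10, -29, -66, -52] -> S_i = Random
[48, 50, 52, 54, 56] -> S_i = 48 + 2*i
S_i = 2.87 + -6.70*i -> [2.87, -3.83, -10.53, -17.23, -23.93]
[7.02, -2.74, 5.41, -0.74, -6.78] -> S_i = Random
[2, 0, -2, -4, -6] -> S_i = 2 + -2*i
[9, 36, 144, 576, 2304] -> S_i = 9*4^i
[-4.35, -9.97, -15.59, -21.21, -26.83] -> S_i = -4.35 + -5.62*i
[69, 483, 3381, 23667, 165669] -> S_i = 69*7^i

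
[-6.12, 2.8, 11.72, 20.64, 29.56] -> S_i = -6.12 + 8.92*i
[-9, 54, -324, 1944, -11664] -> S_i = -9*-6^i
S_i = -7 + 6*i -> [-7, -1, 5, 11, 17]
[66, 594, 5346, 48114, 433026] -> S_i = 66*9^i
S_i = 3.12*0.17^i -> [3.12, 0.53, 0.09, 0.02, 0.0]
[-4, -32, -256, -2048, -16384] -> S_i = -4*8^i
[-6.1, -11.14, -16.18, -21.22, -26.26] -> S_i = -6.10 + -5.04*i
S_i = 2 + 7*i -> [2, 9, 16, 23, 30]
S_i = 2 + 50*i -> [2, 52, 102, 152, 202]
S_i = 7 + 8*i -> [7, 15, 23, 31, 39]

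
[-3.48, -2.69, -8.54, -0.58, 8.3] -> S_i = Random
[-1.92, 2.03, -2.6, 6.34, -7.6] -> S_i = Random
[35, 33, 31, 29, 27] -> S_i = 35 + -2*i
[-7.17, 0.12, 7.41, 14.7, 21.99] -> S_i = -7.17 + 7.29*i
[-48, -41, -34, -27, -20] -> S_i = -48 + 7*i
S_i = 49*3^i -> [49, 147, 441, 1323, 3969]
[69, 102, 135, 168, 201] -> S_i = 69 + 33*i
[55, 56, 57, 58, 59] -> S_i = 55 + 1*i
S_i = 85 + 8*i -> [85, 93, 101, 109, 117]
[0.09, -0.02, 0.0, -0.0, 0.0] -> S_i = 0.09*(-0.22)^i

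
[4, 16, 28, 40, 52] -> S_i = 4 + 12*i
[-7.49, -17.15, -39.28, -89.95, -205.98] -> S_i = -7.49*2.29^i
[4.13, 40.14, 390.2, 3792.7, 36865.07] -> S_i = 4.13*9.72^i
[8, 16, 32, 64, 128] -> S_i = 8*2^i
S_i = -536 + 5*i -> [-536, -531, -526, -521, -516]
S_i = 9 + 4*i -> [9, 13, 17, 21, 25]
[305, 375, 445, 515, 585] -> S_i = 305 + 70*i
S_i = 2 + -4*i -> [2, -2, -6, -10, -14]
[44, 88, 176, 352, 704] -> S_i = 44*2^i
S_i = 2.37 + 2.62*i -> [2.37, 4.99, 7.61, 10.23, 12.85]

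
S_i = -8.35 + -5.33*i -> [-8.35, -13.68, -19.01, -24.34, -29.67]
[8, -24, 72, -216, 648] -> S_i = 8*-3^i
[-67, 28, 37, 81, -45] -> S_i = Random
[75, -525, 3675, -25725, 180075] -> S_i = 75*-7^i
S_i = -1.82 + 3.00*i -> [-1.82, 1.18, 4.18, 7.18, 10.18]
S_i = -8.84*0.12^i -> [-8.84, -1.06, -0.13, -0.02, -0.0]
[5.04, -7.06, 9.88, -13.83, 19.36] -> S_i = 5.04*(-1.40)^i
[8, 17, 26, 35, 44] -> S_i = 8 + 9*i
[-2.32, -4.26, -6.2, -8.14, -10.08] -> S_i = -2.32 + -1.94*i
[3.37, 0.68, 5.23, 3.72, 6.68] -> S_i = Random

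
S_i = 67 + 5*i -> [67, 72, 77, 82, 87]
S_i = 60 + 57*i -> [60, 117, 174, 231, 288]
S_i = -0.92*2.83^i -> [-0.92, -2.6, -7.37, -20.85, -59.01]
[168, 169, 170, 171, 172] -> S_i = 168 + 1*i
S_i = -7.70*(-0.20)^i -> [-7.7, 1.54, -0.31, 0.06, -0.01]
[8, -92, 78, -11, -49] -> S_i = Random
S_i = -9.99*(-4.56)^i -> [-9.99, 45.55, -207.73, 947.24, -4319.41]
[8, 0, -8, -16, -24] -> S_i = 8 + -8*i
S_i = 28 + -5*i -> [28, 23, 18, 13, 8]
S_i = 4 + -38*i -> [4, -34, -72, -110, -148]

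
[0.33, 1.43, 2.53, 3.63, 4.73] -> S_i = 0.33 + 1.10*i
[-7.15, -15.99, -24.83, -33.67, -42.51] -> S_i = -7.15 + -8.84*i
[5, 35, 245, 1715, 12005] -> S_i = 5*7^i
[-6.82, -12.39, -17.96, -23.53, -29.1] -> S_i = -6.82 + -5.57*i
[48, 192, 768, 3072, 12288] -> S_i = 48*4^i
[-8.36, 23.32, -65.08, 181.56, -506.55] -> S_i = -8.36*(-2.79)^i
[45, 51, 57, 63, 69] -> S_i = 45 + 6*i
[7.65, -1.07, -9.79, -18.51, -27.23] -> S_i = 7.65 + -8.72*i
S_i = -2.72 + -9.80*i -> [-2.72, -12.52, -22.32, -32.12, -41.92]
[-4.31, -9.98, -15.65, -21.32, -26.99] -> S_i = -4.31 + -5.67*i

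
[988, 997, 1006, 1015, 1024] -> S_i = 988 + 9*i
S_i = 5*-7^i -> [5, -35, 245, -1715, 12005]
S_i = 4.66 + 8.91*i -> [4.66, 13.57, 22.48, 31.39, 40.3]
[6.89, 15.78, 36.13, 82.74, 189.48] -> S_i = 6.89*2.29^i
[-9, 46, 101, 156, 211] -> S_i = -9 + 55*i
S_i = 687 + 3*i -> [687, 690, 693, 696, 699]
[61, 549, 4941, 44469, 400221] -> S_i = 61*9^i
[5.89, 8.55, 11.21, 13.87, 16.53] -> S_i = 5.89 + 2.66*i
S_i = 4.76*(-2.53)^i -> [4.76, -12.04, 30.47, -77.08, 195.02]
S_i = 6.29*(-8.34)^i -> [6.29, -52.46, 437.5, -3648.79, 30430.9]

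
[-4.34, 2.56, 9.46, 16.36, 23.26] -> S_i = -4.34 + 6.90*i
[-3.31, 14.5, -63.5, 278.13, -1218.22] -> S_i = -3.31*(-4.38)^i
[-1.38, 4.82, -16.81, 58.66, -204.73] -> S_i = -1.38*(-3.49)^i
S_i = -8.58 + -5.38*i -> [-8.58, -13.96, -19.34, -24.72, -30.1]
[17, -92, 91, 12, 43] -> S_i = Random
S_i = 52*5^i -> [52, 260, 1300, 6500, 32500]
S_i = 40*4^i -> [40, 160, 640, 2560, 10240]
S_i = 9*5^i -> [9, 45, 225, 1125, 5625]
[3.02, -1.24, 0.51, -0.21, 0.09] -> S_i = 3.02*(-0.41)^i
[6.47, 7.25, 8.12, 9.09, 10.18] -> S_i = 6.47*1.12^i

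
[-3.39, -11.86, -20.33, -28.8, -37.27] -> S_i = -3.39 + -8.47*i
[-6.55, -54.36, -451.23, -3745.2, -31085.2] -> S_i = -6.55*8.30^i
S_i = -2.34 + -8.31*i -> [-2.34, -10.65, -18.96, -27.27, -35.58]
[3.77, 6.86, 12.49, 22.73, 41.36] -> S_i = 3.77*1.82^i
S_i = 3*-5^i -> [3, -15, 75, -375, 1875]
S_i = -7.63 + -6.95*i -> [-7.63, -14.58, -21.53, -28.48, -35.43]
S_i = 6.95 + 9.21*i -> [6.95, 16.16, 25.37, 34.58, 43.79]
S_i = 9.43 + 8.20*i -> [9.43, 17.63, 25.83, 34.03, 42.23]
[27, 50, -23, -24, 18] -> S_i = Random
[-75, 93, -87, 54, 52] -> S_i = Random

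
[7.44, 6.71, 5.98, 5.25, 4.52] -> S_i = 7.44 + -0.73*i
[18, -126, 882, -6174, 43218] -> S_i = 18*-7^i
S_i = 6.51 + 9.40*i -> [6.51, 15.91, 25.31, 34.71, 44.11]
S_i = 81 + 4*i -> [81, 85, 89, 93, 97]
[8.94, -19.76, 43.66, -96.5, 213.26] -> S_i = 8.94*(-2.21)^i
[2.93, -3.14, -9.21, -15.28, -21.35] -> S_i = 2.93 + -6.07*i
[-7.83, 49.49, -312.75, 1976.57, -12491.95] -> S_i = -7.83*(-6.32)^i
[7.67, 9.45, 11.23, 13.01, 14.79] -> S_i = 7.67 + 1.78*i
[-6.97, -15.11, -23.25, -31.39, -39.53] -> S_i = -6.97 + -8.14*i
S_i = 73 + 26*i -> [73, 99, 125, 151, 177]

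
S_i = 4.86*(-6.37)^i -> [4.86, -30.96, 197.2, -1256.19, 8001.92]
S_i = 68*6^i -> [68, 408, 2448, 14688, 88128]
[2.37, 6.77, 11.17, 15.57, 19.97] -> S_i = 2.37 + 4.40*i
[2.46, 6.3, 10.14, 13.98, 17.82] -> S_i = 2.46 + 3.84*i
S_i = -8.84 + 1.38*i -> [-8.84, -7.46, -6.08, -4.7, -3.32]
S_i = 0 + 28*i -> [0, 28, 56, 84, 112]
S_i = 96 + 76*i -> [96, 172, 248, 324, 400]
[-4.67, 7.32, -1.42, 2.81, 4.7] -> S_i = Random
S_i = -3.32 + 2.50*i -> [-3.32, -0.82, 1.68, 4.18, 6.68]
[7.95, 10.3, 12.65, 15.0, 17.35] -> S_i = 7.95 + 2.35*i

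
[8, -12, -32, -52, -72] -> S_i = 8 + -20*i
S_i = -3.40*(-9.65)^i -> [-3.4, 32.81, -316.62, 3055.35, -29484.12]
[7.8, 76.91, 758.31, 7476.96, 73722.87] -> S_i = 7.80*9.86^i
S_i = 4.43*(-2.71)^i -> [4.43, -12.01, 32.53, -88.17, 238.94]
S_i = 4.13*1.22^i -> [4.13, 5.04, 6.15, 7.5, 9.15]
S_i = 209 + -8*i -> [209, 201, 193, 185, 177]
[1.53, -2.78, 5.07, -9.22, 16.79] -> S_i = 1.53*(-1.82)^i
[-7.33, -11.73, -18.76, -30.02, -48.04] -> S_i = -7.33*1.60^i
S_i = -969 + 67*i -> [-969, -902, -835, -768, -701]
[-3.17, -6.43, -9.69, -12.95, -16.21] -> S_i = -3.17 + -3.26*i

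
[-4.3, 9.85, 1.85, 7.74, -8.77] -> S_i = Random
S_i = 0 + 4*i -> [0, 4, 8, 12, 16]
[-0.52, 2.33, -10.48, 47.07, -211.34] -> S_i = -0.52*(-4.49)^i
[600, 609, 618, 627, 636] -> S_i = 600 + 9*i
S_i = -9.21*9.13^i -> [-9.21, -84.09, -767.72, -7009.26, -63994.51]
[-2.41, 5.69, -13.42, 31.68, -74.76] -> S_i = -2.41*(-2.36)^i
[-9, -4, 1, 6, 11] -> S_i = -9 + 5*i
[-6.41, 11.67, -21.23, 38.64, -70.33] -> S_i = -6.41*(-1.82)^i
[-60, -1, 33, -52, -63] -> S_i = Random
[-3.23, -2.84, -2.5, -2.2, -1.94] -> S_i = -3.23*0.88^i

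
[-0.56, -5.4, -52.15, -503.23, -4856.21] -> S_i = -0.56*9.65^i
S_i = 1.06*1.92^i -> [1.06, 2.04, 3.91, 7.5, 14.4]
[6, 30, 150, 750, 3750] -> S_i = 6*5^i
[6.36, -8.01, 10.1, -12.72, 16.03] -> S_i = 6.36*(-1.26)^i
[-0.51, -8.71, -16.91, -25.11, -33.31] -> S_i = -0.51 + -8.20*i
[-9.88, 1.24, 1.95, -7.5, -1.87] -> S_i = Random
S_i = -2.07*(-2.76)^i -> [-2.07, 5.71, -15.77, 43.52, -120.12]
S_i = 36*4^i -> [36, 144, 576, 2304, 9216]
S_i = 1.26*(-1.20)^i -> [1.26, -1.51, 1.81, -2.18, 2.61]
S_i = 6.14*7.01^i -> [6.14, 43.04, 301.72, 2115.06, 14826.56]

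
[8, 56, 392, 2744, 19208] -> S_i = 8*7^i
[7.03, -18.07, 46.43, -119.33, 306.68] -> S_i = 7.03*(-2.57)^i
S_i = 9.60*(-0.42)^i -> [9.6, -4.03, 1.69, -0.71, 0.3]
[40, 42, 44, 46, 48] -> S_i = 40 + 2*i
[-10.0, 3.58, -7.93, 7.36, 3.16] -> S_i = Random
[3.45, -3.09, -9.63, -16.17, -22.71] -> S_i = 3.45 + -6.54*i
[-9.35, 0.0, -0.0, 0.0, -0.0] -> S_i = -9.35*-0.00^i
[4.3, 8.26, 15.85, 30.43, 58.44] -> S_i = 4.30*1.92^i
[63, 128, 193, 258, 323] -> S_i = 63 + 65*i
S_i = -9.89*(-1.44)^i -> [-9.89, 14.24, -20.51, 29.53, -42.53]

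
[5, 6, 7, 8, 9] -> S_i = 5 + 1*i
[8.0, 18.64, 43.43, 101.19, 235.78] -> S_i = 8.00*2.33^i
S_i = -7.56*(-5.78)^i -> [-7.56, 43.7, -252.57, 1459.84, -8437.88]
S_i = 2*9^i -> [2, 18, 162, 1458, 13122]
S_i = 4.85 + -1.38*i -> [4.85, 3.47, 2.09, 0.71, -0.67]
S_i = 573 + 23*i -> [573, 596, 619, 642, 665]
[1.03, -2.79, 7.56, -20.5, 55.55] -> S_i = 1.03*(-2.71)^i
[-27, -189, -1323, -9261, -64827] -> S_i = -27*7^i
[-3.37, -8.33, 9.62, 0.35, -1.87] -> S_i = Random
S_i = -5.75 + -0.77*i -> [-5.75, -6.52, -7.29, -8.06, -8.83]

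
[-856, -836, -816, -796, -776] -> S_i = -856 + 20*i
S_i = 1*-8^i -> [1, -8, 64, -512, 4096]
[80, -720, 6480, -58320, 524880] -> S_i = 80*-9^i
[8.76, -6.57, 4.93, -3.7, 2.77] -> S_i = 8.76*(-0.75)^i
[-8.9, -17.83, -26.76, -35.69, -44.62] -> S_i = -8.90 + -8.93*i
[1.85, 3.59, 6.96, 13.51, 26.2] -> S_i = 1.85*1.94^i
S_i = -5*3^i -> [-5, -15, -45, -135, -405]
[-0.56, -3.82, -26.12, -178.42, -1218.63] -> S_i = -0.56*6.83^i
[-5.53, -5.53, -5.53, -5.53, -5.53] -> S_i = -5.53*1.00^i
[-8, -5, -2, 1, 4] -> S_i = -8 + 3*i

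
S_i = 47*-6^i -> [47, -282, 1692, -10152, 60912]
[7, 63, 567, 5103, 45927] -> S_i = 7*9^i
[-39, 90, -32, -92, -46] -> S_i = Random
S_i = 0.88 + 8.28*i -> [0.88, 9.16, 17.44, 25.72, 34.0]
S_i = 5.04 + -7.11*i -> [5.04, -2.07, -9.18, -16.29, -23.4]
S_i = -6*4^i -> [-6, -24, -96, -384, -1536]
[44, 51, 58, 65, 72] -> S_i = 44 + 7*i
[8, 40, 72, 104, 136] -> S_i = 8 + 32*i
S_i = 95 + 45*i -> [95, 140, 185, 230, 275]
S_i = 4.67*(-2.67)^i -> [4.67, -12.47, 33.29, -88.89, 237.34]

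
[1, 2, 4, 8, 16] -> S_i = 1*2^i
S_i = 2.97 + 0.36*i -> [2.97, 3.33, 3.69, 4.05, 4.41]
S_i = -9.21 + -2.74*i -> [-9.21, -11.95, -14.69, -17.43, -20.17]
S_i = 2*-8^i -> [2, -16, 128, -1024, 8192]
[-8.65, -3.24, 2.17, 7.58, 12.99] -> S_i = -8.65 + 5.41*i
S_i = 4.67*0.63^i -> [4.67, 2.94, 1.85, 1.17, 0.74]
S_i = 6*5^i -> [6, 30, 150, 750, 3750]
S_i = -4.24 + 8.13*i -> [-4.24, 3.89, 12.02, 20.15, 28.28]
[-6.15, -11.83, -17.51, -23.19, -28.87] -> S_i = -6.15 + -5.68*i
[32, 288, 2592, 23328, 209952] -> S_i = 32*9^i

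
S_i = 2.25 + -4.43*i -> [2.25, -2.18, -6.61, -11.04, -15.47]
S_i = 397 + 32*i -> [397, 429, 461, 493, 525]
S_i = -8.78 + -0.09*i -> [-8.78, -8.87, -8.96, -9.05, -9.14]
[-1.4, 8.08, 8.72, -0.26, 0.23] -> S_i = Random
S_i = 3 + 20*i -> [3, 23, 43, 63, 83]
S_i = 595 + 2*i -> [595, 597, 599, 601, 603]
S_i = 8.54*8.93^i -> [8.54, 76.26, 681.02, 6081.52, 54307.99]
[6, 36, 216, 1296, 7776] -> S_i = 6*6^i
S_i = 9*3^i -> [9, 27, 81, 243, 729]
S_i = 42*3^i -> [42, 126, 378, 1134, 3402]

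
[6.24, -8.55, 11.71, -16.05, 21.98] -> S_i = 6.24*(-1.37)^i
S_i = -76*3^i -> [-76, -228, -684, -2052, -6156]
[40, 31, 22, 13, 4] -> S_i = 40 + -9*i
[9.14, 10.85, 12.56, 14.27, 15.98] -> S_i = 9.14 + 1.71*i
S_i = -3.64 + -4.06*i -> [-3.64, -7.7, -11.76, -15.82, -19.88]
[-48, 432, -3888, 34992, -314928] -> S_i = -48*-9^i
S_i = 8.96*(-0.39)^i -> [8.96, -3.49, 1.36, -0.53, 0.21]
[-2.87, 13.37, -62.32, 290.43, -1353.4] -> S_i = -2.87*(-4.66)^i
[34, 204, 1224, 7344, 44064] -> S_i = 34*6^i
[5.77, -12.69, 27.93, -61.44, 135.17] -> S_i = 5.77*(-2.20)^i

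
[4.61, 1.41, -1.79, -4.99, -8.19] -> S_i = 4.61 + -3.20*i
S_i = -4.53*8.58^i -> [-4.53, -38.87, -333.48, -2861.28, -24549.77]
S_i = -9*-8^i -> [-9, 72, -576, 4608, -36864]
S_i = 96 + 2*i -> [96, 98, 100, 102, 104]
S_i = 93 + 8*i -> [93, 101, 109, 117, 125]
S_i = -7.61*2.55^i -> [-7.61, -19.41, -49.48, -126.18, -321.77]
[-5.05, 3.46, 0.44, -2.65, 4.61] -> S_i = Random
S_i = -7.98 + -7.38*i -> [-7.98, -15.36, -22.74, -30.12, -37.5]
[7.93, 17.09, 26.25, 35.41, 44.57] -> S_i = 7.93 + 9.16*i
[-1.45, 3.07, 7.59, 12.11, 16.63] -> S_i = -1.45 + 4.52*i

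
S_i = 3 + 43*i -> [3, 46, 89, 132, 175]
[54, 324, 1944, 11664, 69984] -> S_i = 54*6^i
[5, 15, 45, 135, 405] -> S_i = 5*3^i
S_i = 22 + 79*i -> [22, 101, 180, 259, 338]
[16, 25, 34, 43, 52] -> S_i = 16 + 9*i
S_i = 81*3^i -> [81, 243, 729, 2187, 6561]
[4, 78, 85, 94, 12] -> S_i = Random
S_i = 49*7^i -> [49, 343, 2401, 16807, 117649]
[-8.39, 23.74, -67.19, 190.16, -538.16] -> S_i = -8.39*(-2.83)^i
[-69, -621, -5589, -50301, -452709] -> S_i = -69*9^i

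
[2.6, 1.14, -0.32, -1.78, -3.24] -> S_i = 2.60 + -1.46*i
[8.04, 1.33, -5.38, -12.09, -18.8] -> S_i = 8.04 + -6.71*i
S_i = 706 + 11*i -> [706, 717, 728, 739, 750]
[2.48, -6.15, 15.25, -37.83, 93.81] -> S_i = 2.48*(-2.48)^i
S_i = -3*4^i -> [-3, -12, -48, -192, -768]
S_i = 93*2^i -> [93, 186, 372, 744, 1488]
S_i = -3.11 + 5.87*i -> [-3.11, 2.76, 8.63, 14.5, 20.37]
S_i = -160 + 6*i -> [-160, -154, -148, -142, -136]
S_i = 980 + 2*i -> [980, 982, 984, 986, 988]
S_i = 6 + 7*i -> [6, 13, 20, 27, 34]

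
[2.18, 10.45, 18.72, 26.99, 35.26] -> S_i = 2.18 + 8.27*i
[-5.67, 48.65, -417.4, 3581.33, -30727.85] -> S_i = -5.67*(-8.58)^i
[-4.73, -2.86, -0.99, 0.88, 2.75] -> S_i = -4.73 + 1.87*i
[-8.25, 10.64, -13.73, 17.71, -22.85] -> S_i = -8.25*(-1.29)^i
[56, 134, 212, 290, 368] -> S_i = 56 + 78*i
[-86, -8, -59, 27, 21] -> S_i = Random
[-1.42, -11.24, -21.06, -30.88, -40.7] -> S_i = -1.42 + -9.82*i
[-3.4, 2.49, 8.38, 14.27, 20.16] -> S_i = -3.40 + 5.89*i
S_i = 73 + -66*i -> [73, 7, -59, -125, -191]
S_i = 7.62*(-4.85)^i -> [7.62, -36.96, 179.24, -869.32, 4216.21]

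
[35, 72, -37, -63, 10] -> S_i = Random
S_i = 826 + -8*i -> [826, 818, 810, 802, 794]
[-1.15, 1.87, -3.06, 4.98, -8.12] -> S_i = -1.15*(-1.63)^i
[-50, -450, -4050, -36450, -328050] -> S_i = -50*9^i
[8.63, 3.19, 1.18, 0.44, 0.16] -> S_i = 8.63*0.37^i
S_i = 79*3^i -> [79, 237, 711, 2133, 6399]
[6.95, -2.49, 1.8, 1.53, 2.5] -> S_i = Random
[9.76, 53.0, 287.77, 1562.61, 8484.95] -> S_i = 9.76*5.43^i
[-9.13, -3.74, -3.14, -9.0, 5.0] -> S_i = Random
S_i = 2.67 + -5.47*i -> [2.67, -2.8, -8.27, -13.74, -19.21]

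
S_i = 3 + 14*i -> [3, 17, 31, 45, 59]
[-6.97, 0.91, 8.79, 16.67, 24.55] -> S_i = -6.97 + 7.88*i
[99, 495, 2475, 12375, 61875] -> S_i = 99*5^i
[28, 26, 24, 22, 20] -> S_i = 28 + -2*i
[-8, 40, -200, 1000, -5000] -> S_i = -8*-5^i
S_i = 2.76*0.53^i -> [2.76, 1.46, 0.78, 0.41, 0.22]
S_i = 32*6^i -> [32, 192, 1152, 6912, 41472]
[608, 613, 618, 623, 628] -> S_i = 608 + 5*i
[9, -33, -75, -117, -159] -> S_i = 9 + -42*i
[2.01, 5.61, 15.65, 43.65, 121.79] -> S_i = 2.01*2.79^i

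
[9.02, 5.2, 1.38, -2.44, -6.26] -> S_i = 9.02 + -3.82*i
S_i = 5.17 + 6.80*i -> [5.17, 11.97, 18.77, 25.57, 32.37]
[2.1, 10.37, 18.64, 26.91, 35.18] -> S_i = 2.10 + 8.27*i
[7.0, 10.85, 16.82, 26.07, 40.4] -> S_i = 7.00*1.55^i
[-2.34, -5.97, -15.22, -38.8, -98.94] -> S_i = -2.34*2.55^i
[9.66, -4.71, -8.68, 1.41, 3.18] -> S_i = Random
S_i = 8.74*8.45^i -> [8.74, 73.85, 624.06, 5273.29, 44559.29]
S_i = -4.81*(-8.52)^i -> [-4.81, 40.98, -349.16, 2974.84, -25345.65]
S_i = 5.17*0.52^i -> [5.17, 2.69, 1.4, 0.73, 0.38]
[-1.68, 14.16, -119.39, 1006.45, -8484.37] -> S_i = -1.68*(-8.43)^i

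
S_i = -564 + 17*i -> [-564, -547, -530, -513, -496]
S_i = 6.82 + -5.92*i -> [6.82, 0.9, -5.02, -10.94, -16.86]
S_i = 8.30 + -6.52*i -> [8.3, 1.78, -4.74, -11.26, -17.78]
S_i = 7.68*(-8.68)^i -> [7.68, -66.66, 578.63, -5022.51, 43595.35]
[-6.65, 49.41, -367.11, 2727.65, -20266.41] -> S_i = -6.65*(-7.43)^i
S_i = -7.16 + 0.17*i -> [-7.16, -6.99, -6.82, -6.65, -6.48]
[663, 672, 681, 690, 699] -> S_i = 663 + 9*i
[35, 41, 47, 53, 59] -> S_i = 35 + 6*i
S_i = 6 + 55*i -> [6, 61, 116, 171, 226]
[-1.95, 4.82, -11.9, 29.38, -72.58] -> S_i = -1.95*(-2.47)^i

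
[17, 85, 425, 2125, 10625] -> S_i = 17*5^i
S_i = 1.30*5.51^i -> [1.3, 7.16, 39.47, 217.47, 1198.26]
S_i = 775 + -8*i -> [775, 767, 759, 751, 743]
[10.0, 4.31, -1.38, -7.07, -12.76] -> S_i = 10.00 + -5.69*i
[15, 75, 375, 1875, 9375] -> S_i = 15*5^i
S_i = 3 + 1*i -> [3, 4, 5, 6, 7]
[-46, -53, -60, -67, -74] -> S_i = -46 + -7*i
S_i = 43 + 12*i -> [43, 55, 67, 79, 91]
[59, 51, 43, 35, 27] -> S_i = 59 + -8*i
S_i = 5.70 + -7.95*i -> [5.7, -2.25, -10.2, -18.15, -26.1]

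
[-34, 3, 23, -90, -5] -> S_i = Random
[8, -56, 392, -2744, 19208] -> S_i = 8*-7^i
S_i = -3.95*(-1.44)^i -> [-3.95, 5.69, -8.19, 11.79, -16.98]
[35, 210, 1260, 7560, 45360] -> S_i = 35*6^i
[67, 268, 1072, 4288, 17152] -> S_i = 67*4^i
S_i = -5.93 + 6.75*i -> [-5.93, 0.82, 7.57, 14.32, 21.07]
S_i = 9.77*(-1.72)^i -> [9.77, -16.8, 28.9, -49.71, 85.51]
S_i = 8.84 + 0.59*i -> [8.84, 9.43, 10.02, 10.61, 11.2]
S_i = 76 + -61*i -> [76, 15, -46, -107, -168]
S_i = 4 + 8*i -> [4, 12, 20, 28, 36]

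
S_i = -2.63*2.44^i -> [-2.63, -6.42, -15.66, -38.21, -93.22]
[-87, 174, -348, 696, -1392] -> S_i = -87*-2^i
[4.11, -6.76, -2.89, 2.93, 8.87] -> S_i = Random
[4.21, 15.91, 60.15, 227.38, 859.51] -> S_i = 4.21*3.78^i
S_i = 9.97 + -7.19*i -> [9.97, 2.78, -4.41, -11.6, -18.79]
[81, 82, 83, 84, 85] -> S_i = 81 + 1*i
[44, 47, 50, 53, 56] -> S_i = 44 + 3*i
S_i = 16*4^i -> [16, 64, 256, 1024, 4096]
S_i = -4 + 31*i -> [-4, 27, 58, 89, 120]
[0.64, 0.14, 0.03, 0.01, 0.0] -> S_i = 0.64*0.22^i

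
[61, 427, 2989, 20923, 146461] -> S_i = 61*7^i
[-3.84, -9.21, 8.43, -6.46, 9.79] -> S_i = Random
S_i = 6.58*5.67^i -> [6.58, 37.31, 211.54, 1199.43, 6800.77]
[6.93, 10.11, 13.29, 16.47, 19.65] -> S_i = 6.93 + 3.18*i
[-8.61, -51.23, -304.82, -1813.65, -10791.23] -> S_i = -8.61*5.95^i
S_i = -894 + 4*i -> [-894, -890, -886, -882, -878]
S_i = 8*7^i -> [8, 56, 392, 2744, 19208]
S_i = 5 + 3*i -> [5, 8, 11, 14, 17]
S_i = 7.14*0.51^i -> [7.14, 3.64, 1.86, 0.95, 0.48]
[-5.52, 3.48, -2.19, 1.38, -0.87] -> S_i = -5.52*(-0.63)^i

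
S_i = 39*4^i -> [39, 156, 624, 2496, 9984]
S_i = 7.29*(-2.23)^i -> [7.29, -16.26, 36.25, -80.84, 180.28]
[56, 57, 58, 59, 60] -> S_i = 56 + 1*i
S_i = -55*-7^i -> [-55, 385, -2695, 18865, -132055]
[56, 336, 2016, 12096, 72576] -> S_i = 56*6^i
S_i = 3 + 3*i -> [3, 6, 9, 12, 15]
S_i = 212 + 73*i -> [212, 285, 358, 431, 504]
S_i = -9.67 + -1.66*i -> [-9.67, -11.33, -12.99, -14.65, -16.31]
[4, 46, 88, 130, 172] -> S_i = 4 + 42*i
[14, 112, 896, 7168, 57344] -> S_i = 14*8^i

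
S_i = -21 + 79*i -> [-21, 58, 137, 216, 295]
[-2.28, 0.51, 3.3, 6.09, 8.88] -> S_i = -2.28 + 2.79*i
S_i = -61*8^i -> [-61, -488, -3904, -31232, -249856]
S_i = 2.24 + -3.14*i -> [2.24, -0.9, -4.04, -7.18, -10.32]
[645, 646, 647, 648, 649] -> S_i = 645 + 1*i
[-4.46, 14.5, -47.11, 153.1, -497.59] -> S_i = -4.46*(-3.25)^i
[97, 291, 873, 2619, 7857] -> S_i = 97*3^i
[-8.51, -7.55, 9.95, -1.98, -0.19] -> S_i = Random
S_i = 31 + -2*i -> [31, 29, 27, 25, 23]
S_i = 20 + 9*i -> [20, 29, 38, 47, 56]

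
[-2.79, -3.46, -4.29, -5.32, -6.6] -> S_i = -2.79*1.24^i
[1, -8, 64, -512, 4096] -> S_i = 1*-8^i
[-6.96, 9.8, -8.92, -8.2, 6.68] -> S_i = Random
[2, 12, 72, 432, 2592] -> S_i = 2*6^i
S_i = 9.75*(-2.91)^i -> [9.75, -28.37, 82.56, -240.26, 699.16]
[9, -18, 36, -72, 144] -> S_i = 9*-2^i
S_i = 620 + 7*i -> [620, 627, 634, 641, 648]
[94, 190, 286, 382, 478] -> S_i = 94 + 96*i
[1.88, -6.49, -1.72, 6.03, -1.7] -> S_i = Random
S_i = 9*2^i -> [9, 18, 36, 72, 144]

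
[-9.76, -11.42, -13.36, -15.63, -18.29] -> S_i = -9.76*1.17^i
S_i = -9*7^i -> [-9, -63, -441, -3087, -21609]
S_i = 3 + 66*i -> [3, 69, 135, 201, 267]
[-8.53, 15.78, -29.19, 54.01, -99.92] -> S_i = -8.53*(-1.85)^i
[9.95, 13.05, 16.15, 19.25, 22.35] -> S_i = 9.95 + 3.10*i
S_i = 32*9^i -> [32, 288, 2592, 23328, 209952]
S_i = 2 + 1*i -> [2, 3, 4, 5, 6]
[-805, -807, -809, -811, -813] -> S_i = -805 + -2*i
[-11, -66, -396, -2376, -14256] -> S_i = -11*6^i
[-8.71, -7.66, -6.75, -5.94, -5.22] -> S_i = -8.71*0.88^i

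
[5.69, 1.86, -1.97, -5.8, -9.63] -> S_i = 5.69 + -3.83*i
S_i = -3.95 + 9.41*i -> [-3.95, 5.46, 14.87, 24.28, 33.69]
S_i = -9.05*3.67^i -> [-9.05, -33.21, -121.89, -447.35, -1641.77]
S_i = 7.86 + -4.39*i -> [7.86, 3.47, -0.92, -5.31, -9.7]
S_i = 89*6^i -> [89, 534, 3204, 19224, 115344]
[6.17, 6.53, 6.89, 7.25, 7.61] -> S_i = 6.17 + 0.36*i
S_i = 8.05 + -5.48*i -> [8.05, 2.57, -2.91, -8.39, -13.87]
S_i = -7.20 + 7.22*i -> [-7.2, 0.02, 7.24, 14.46, 21.68]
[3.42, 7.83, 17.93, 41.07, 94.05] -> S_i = 3.42*2.29^i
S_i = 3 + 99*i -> [3, 102, 201, 300, 399]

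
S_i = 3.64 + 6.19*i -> [3.64, 9.83, 16.02, 22.21, 28.4]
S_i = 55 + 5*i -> [55, 60, 65, 70, 75]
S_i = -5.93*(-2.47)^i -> [-5.93, 14.65, -36.18, 89.36, -220.72]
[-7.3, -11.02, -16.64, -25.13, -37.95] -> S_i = -7.30*1.51^i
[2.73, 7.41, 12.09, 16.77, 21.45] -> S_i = 2.73 + 4.68*i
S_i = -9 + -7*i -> [-9, -16, -23, -30, -37]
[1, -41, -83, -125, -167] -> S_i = 1 + -42*i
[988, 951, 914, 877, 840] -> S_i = 988 + -37*i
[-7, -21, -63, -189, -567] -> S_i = -7*3^i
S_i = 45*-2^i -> [45, -90, 180, -360, 720]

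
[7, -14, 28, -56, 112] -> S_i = 7*-2^i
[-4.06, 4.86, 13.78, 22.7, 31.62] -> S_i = -4.06 + 8.92*i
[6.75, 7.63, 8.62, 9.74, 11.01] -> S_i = 6.75*1.13^i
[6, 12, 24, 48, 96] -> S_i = 6*2^i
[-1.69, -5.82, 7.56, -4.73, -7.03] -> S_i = Random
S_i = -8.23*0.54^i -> [-8.23, -4.44, -2.4, -1.3, -0.7]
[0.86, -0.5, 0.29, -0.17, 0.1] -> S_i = 0.86*(-0.58)^i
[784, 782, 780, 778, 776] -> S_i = 784 + -2*i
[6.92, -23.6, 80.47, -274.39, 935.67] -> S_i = 6.92*(-3.41)^i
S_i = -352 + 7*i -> [-352, -345, -338, -331, -324]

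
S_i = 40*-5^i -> [40, -200, 1000, -5000, 25000]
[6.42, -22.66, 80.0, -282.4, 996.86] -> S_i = 6.42*(-3.53)^i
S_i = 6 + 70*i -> [6, 76, 146, 216, 286]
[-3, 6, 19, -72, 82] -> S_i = Random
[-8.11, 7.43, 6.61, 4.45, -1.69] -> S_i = Random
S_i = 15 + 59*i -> [15, 74, 133, 192, 251]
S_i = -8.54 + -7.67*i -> [-8.54, -16.21, -23.88, -31.55, -39.22]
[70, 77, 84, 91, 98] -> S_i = 70 + 7*i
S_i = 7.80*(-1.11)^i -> [7.8, -8.66, 9.61, -10.67, 11.84]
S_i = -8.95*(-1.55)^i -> [-8.95, 13.87, -21.5, 33.33, -51.66]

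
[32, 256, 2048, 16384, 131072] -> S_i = 32*8^i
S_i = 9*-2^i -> [9, -18, 36, -72, 144]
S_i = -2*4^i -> [-2, -8, -32, -128, -512]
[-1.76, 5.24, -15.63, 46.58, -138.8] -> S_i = -1.76*(-2.98)^i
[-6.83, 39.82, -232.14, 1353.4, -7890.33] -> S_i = -6.83*(-5.83)^i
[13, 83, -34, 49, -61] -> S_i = Random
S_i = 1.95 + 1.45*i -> [1.95, 3.4, 4.85, 6.3, 7.75]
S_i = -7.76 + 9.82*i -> [-7.76, 2.06, 11.88, 21.7, 31.52]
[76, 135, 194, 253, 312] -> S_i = 76 + 59*i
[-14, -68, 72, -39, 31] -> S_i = Random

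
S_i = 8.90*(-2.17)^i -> [8.9, -19.31, 41.91, -90.94, 197.35]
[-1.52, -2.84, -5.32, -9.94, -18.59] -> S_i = -1.52*1.87^i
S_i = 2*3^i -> [2, 6, 18, 54, 162]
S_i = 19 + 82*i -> [19, 101, 183, 265, 347]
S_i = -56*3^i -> [-56, -168, -504, -1512, -4536]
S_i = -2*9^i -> [-2, -18, -162, -1458, -13122]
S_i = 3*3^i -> [3, 9, 27, 81, 243]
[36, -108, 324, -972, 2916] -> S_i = 36*-3^i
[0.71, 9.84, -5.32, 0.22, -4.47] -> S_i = Random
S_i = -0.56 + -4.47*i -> [-0.56, -5.03, -9.5, -13.97, -18.44]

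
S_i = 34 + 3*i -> [34, 37, 40, 43, 46]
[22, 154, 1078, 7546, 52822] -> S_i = 22*7^i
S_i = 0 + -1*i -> [0, -1, -2, -3, -4]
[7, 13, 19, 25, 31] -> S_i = 7 + 6*i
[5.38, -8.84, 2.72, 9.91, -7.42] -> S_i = Random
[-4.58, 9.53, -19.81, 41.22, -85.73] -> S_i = -4.58*(-2.08)^i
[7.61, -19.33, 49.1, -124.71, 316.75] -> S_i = 7.61*(-2.54)^i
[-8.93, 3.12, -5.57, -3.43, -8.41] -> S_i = Random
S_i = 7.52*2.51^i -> [7.52, 18.88, 47.38, 118.92, 298.48]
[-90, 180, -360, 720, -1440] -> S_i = -90*-2^i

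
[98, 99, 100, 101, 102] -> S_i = 98 + 1*i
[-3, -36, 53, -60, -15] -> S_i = Random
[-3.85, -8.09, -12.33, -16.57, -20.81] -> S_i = -3.85 + -4.24*i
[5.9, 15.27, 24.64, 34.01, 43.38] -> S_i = 5.90 + 9.37*i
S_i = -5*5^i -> [-5, -25, -125, -625, -3125]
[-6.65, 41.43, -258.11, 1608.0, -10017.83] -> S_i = -6.65*(-6.23)^i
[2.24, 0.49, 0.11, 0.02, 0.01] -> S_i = 2.24*0.22^i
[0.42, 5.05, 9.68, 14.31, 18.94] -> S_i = 0.42 + 4.63*i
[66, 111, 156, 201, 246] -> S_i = 66 + 45*i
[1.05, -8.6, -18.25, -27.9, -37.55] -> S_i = 1.05 + -9.65*i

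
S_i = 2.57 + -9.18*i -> [2.57, -6.61, -15.79, -24.97, -34.15]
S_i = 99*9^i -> [99, 891, 8019, 72171, 649539]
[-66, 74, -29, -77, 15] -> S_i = Random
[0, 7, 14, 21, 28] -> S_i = 0 + 7*i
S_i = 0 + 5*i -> [0, 5, 10, 15, 20]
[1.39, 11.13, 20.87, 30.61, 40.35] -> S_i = 1.39 + 9.74*i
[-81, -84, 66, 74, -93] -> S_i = Random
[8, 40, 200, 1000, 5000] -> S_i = 8*5^i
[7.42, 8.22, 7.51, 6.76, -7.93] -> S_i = Random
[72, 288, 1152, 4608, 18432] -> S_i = 72*4^i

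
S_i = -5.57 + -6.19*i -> [-5.57, -11.76, -17.95, -24.14, -30.33]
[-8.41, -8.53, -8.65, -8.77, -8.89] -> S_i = -8.41 + -0.12*i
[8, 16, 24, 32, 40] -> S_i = 8 + 8*i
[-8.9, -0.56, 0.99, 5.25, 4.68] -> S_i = Random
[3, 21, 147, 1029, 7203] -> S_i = 3*7^i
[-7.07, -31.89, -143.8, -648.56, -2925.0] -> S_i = -7.07*4.51^i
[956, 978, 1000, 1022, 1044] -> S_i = 956 + 22*i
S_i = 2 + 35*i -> [2, 37, 72, 107, 142]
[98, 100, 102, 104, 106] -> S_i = 98 + 2*i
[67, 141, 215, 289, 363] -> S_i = 67 + 74*i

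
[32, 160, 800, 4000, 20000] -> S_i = 32*5^i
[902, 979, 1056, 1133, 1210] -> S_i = 902 + 77*i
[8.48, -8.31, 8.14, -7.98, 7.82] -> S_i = 8.48*(-0.98)^i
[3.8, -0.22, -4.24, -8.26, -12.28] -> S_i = 3.80 + -4.02*i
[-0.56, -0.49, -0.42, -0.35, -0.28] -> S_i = -0.56 + 0.07*i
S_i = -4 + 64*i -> [-4, 60, 124, 188, 252]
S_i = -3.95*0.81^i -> [-3.95, -3.2, -2.59, -2.1, -1.7]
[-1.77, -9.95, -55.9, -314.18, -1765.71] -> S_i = -1.77*5.62^i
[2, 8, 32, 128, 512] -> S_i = 2*4^i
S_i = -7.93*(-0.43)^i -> [-7.93, 3.41, -1.47, 0.63, -0.27]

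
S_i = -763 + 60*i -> [-763, -703, -643, -583, -523]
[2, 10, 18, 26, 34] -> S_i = 2 + 8*i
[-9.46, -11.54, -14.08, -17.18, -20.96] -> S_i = -9.46*1.22^i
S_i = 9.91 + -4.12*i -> [9.91, 5.79, 1.67, -2.45, -6.57]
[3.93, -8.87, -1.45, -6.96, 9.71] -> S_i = Random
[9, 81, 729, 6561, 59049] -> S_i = 9*9^i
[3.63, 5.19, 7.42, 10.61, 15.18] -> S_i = 3.63*1.43^i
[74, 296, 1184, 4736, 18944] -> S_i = 74*4^i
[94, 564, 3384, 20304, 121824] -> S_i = 94*6^i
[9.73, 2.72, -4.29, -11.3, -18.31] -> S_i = 9.73 + -7.01*i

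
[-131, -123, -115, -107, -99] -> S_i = -131 + 8*i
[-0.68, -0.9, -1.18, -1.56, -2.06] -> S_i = -0.68*1.32^i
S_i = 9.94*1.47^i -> [9.94, 14.61, 21.48, 31.57, 46.41]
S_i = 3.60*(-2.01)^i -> [3.6, -7.24, 14.54, -29.23, 58.76]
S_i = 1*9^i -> [1, 9, 81, 729, 6561]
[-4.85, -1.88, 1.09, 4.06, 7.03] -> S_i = -4.85 + 2.97*i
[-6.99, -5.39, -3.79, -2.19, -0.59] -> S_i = -6.99 + 1.60*i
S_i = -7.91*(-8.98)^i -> [-7.91, 71.03, -637.87, 5728.03, -51437.73]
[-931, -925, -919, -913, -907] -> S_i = -931 + 6*i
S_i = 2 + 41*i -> [2, 43, 84, 125, 166]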